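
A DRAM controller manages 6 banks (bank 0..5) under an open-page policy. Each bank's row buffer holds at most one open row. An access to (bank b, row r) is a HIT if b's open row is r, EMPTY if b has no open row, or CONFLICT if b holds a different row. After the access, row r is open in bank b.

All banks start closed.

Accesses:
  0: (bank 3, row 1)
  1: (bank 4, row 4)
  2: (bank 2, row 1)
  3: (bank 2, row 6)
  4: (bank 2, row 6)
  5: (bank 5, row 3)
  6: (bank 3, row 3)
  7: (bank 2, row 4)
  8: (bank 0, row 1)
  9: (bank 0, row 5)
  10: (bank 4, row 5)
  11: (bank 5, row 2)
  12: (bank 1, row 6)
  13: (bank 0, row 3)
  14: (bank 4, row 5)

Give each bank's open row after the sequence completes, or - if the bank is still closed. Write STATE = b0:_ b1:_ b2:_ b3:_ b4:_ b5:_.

  [0] b3 r1: no row ⇒ E
  [1] b4 r4: no row ⇒ E
  [2] b2 r1: no row ⇒ E
  [3] b2 r6: had r1 ⇒ C
  [4] b2 r6: had r6 ⇒ H
  [5] b5 r3: no row ⇒ E
  [6] b3 r3: had r1 ⇒ C
  [7] b2 r4: had r6 ⇒ C
  [8] b0 r1: no row ⇒ E
  [9] b0 r5: had r1 ⇒ C
  [10] b4 r5: had r4 ⇒ C
  [11] b5 r2: had r3 ⇒ C
  [12] b1 r6: no row ⇒ E
  [13] b0 r3: had r5 ⇒ C
  [14] b4 r5: had r5 ⇒ H

STATE = b0:3 b1:6 b2:4 b3:3 b4:5 b5:2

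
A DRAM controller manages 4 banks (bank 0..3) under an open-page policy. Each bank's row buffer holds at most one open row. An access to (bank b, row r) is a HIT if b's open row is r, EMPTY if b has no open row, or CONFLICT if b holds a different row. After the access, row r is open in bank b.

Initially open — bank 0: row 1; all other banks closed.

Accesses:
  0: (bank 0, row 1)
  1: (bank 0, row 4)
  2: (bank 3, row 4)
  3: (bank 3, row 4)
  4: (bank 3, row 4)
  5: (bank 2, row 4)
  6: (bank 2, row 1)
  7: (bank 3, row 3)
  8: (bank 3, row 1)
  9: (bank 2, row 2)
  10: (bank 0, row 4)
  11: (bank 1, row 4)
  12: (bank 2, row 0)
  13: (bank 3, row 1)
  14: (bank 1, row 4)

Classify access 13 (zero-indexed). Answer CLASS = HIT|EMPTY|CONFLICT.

#0 (0,1) H  (was 1)
#1 (0,4) C  (was 1)
#2 (3,4) E
#3 (3,4) H  (was 4)
#4 (3,4) H  (was 4)
#5 (2,4) E
#6 (2,1) C  (was 4)
#7 (3,3) C  (was 4)
#8 (3,1) C  (was 3)
#9 (2,2) C  (was 1)
#10 (0,4) H  (was 4)
#11 (1,4) E
#12 (2,0) C  (was 2)
#13 (3,1) H  (was 1)
#14 (1,4) H  (was 4)

CLASS = HIT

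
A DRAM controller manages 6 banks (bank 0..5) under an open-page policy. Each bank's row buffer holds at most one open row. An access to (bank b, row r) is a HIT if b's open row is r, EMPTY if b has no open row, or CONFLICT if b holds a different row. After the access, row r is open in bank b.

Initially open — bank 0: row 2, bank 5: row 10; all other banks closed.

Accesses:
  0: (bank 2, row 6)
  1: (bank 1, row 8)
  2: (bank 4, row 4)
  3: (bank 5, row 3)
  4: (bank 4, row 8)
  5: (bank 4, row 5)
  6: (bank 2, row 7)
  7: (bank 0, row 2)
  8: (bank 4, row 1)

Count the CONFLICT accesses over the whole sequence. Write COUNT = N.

COUNT = 5

  [0] b2 r6: no row ⇒ E
  [1] b1 r8: no row ⇒ E
  [2] b4 r4: no row ⇒ E
  [3] b5 r3: had r10 ⇒ C
  [4] b4 r8: had r4 ⇒ C
  [5] b4 r5: had r8 ⇒ C
  [6] b2 r7: had r6 ⇒ C
  [7] b0 r2: had r2 ⇒ H
  [8] b4 r1: had r5 ⇒ C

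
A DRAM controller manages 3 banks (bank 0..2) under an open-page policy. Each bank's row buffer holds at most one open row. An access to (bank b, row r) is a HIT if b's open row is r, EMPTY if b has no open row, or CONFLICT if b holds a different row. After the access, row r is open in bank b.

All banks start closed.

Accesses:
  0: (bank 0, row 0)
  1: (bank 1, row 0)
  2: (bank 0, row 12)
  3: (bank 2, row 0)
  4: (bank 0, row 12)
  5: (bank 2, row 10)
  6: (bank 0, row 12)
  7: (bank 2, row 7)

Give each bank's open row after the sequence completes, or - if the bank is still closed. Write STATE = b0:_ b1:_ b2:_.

#0 (0,0) E
#1 (1,0) E
#2 (0,12) C  (was 0)
#3 (2,0) E
#4 (0,12) H  (was 12)
#5 (2,10) C  (was 0)
#6 (0,12) H  (was 12)
#7 (2,7) C  (was 10)

STATE = b0:12 b1:0 b2:7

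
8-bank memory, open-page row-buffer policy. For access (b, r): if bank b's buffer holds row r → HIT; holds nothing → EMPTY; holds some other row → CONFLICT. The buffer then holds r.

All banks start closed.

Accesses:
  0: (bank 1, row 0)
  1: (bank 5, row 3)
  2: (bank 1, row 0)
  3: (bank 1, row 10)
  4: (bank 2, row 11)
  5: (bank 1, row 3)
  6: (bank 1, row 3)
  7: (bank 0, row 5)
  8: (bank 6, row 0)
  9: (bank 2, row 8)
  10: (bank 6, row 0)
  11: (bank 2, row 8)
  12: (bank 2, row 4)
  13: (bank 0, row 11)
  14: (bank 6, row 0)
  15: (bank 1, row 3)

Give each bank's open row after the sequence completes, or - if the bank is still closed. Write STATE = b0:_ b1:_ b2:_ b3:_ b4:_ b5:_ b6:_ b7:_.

step 0: bank1 None->0 [EMPTY]
step 1: bank5 None->3 [EMPTY]
step 2: bank1 0->0 [HIT]
step 3: bank1 0->10 [CONFLICT]
step 4: bank2 None->11 [EMPTY]
step 5: bank1 10->3 [CONFLICT]
step 6: bank1 3->3 [HIT]
step 7: bank0 None->5 [EMPTY]
step 8: bank6 None->0 [EMPTY]
step 9: bank2 11->8 [CONFLICT]
step 10: bank6 0->0 [HIT]
step 11: bank2 8->8 [HIT]
step 12: bank2 8->4 [CONFLICT]
step 13: bank0 5->11 [CONFLICT]
step 14: bank6 0->0 [HIT]
step 15: bank1 3->3 [HIT]

STATE = b0:11 b1:3 b2:4 b3:- b4:- b5:3 b6:0 b7:-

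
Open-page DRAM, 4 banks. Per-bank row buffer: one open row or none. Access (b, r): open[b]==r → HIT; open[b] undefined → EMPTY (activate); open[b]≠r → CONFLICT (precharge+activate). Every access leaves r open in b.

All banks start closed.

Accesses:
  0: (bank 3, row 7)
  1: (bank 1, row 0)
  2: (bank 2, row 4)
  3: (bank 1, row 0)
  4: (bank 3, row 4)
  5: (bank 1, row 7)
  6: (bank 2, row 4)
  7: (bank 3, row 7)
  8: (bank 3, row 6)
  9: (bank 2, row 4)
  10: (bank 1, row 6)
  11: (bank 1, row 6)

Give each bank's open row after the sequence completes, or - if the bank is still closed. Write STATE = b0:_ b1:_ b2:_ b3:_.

0: bank 3 row 7 — prev None → EMPTY
1: bank 1 row 0 — prev None → EMPTY
2: bank 2 row 4 — prev None → EMPTY
3: bank 1 row 0 — prev 0 → HIT
4: bank 3 row 4 — prev 7 → CONFLICT
5: bank 1 row 7 — prev 0 → CONFLICT
6: bank 2 row 4 — prev 4 → HIT
7: bank 3 row 7 — prev 4 → CONFLICT
8: bank 3 row 6 — prev 7 → CONFLICT
9: bank 2 row 4 — prev 4 → HIT
10: bank 1 row 6 — prev 7 → CONFLICT
11: bank 1 row 6 — prev 6 → HIT

STATE = b0:- b1:6 b2:4 b3:6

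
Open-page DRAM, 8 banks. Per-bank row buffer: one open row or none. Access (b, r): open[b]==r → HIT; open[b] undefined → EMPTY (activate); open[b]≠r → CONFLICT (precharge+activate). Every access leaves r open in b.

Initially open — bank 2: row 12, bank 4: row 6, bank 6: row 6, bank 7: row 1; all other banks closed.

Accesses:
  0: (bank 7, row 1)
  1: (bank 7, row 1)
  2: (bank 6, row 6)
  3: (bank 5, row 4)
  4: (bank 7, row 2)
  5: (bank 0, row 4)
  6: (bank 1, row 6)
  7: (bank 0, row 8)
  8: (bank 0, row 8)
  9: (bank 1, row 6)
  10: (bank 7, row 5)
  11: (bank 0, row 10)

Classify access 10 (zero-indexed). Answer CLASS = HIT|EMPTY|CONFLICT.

#0 (7,1) H  (was 1)
#1 (7,1) H  (was 1)
#2 (6,6) H  (was 6)
#3 (5,4) E
#4 (7,2) C  (was 1)
#5 (0,4) E
#6 (1,6) E
#7 (0,8) C  (was 4)
#8 (0,8) H  (was 8)
#9 (1,6) H  (was 6)
#10 (7,5) C  (was 2)
#11 (0,10) C  (was 8)

CLASS = CONFLICT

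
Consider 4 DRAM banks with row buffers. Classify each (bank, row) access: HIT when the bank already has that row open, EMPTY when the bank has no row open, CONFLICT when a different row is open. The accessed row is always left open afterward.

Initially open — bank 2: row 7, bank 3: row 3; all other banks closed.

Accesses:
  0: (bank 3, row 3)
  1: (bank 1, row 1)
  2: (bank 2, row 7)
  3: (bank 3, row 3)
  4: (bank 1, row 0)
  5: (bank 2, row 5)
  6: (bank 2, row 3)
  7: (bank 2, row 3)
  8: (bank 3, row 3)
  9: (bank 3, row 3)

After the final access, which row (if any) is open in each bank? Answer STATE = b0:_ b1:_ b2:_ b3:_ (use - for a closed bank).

step 0: bank3 3->3 [HIT]
step 1: bank1 None->1 [EMPTY]
step 2: bank2 7->7 [HIT]
step 3: bank3 3->3 [HIT]
step 4: bank1 1->0 [CONFLICT]
step 5: bank2 7->5 [CONFLICT]
step 6: bank2 5->3 [CONFLICT]
step 7: bank2 3->3 [HIT]
step 8: bank3 3->3 [HIT]
step 9: bank3 3->3 [HIT]

STATE = b0:- b1:0 b2:3 b3:3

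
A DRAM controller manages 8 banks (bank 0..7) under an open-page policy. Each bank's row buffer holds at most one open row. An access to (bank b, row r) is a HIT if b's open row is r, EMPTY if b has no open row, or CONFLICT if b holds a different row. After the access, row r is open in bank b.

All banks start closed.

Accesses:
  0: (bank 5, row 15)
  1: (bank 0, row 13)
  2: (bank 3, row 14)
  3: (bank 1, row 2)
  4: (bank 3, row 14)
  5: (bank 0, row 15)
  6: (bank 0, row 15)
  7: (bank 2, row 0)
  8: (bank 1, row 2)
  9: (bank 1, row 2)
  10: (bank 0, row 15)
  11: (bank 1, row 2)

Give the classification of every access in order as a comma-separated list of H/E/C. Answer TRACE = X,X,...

TRACE = E,E,E,E,H,C,H,E,H,H,H,H

0: bank 5 row 15 — prev None → EMPTY
1: bank 0 row 13 — prev None → EMPTY
2: bank 3 row 14 — prev None → EMPTY
3: bank 1 row 2 — prev None → EMPTY
4: bank 3 row 14 — prev 14 → HIT
5: bank 0 row 15 — prev 13 → CONFLICT
6: bank 0 row 15 — prev 15 → HIT
7: bank 2 row 0 — prev None → EMPTY
8: bank 1 row 2 — prev 2 → HIT
9: bank 1 row 2 — prev 2 → HIT
10: bank 0 row 15 — prev 15 → HIT
11: bank 1 row 2 — prev 2 → HIT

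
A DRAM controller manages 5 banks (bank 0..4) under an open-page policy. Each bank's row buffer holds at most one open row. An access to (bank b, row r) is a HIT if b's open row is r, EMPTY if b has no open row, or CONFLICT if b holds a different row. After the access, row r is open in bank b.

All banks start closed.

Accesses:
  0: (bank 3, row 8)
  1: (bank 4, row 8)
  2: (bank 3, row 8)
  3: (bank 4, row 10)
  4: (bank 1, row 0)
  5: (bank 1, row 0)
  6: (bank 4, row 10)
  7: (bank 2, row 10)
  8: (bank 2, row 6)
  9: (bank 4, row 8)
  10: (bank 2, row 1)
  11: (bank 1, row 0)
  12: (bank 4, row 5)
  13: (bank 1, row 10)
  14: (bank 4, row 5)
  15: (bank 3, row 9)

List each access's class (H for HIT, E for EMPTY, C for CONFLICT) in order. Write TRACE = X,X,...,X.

TRACE = E,E,H,C,E,H,H,E,C,C,C,H,C,C,H,C

0: bank 3 row 8 — prev None → EMPTY
1: bank 4 row 8 — prev None → EMPTY
2: bank 3 row 8 — prev 8 → HIT
3: bank 4 row 10 — prev 8 → CONFLICT
4: bank 1 row 0 — prev None → EMPTY
5: bank 1 row 0 — prev 0 → HIT
6: bank 4 row 10 — prev 10 → HIT
7: bank 2 row 10 — prev None → EMPTY
8: bank 2 row 6 — prev 10 → CONFLICT
9: bank 4 row 8 — prev 10 → CONFLICT
10: bank 2 row 1 — prev 6 → CONFLICT
11: bank 1 row 0 — prev 0 → HIT
12: bank 4 row 5 — prev 8 → CONFLICT
13: bank 1 row 10 — prev 0 → CONFLICT
14: bank 4 row 5 — prev 5 → HIT
15: bank 3 row 9 — prev 8 → CONFLICT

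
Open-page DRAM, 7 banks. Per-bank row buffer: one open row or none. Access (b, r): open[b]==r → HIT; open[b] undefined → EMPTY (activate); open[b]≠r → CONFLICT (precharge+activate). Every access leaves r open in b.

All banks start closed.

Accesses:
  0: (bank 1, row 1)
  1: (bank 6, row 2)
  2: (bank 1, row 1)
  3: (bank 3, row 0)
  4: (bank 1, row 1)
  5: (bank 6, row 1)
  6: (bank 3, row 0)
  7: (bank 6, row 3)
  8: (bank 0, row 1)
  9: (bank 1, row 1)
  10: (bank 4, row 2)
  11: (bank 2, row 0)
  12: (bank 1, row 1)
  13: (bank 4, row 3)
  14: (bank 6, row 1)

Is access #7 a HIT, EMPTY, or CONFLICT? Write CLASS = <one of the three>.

CLASS = CONFLICT

step 0: bank1 None->1 [EMPTY]
step 1: bank6 None->2 [EMPTY]
step 2: bank1 1->1 [HIT]
step 3: bank3 None->0 [EMPTY]
step 4: bank1 1->1 [HIT]
step 5: bank6 2->1 [CONFLICT]
step 6: bank3 0->0 [HIT]
step 7: bank6 1->3 [CONFLICT]
step 8: bank0 None->1 [EMPTY]
step 9: bank1 1->1 [HIT]
step 10: bank4 None->2 [EMPTY]
step 11: bank2 None->0 [EMPTY]
step 12: bank1 1->1 [HIT]
step 13: bank4 2->3 [CONFLICT]
step 14: bank6 3->1 [CONFLICT]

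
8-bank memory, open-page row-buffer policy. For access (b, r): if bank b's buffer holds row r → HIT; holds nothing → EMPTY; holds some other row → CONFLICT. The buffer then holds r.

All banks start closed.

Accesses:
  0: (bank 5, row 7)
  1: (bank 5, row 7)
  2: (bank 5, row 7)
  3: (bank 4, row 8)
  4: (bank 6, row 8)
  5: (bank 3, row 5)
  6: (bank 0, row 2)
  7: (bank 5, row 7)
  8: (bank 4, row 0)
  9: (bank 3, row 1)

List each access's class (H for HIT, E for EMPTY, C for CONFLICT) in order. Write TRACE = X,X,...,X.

TRACE = E,H,H,E,E,E,E,H,C,C

#0 (5,7) E
#1 (5,7) H  (was 7)
#2 (5,7) H  (was 7)
#3 (4,8) E
#4 (6,8) E
#5 (3,5) E
#6 (0,2) E
#7 (5,7) H  (was 7)
#8 (4,0) C  (was 8)
#9 (3,1) C  (was 5)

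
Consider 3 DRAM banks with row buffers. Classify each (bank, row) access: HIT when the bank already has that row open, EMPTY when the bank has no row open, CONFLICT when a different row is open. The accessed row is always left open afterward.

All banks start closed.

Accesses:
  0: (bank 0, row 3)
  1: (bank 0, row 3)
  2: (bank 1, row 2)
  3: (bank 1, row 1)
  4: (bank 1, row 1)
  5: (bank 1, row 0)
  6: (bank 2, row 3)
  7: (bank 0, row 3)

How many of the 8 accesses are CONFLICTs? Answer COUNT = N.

COUNT = 2

  [0] b0 r3: no row ⇒ E
  [1] b0 r3: had r3 ⇒ H
  [2] b1 r2: no row ⇒ E
  [3] b1 r1: had r2 ⇒ C
  [4] b1 r1: had r1 ⇒ H
  [5] b1 r0: had r1 ⇒ C
  [6] b2 r3: no row ⇒ E
  [7] b0 r3: had r3 ⇒ H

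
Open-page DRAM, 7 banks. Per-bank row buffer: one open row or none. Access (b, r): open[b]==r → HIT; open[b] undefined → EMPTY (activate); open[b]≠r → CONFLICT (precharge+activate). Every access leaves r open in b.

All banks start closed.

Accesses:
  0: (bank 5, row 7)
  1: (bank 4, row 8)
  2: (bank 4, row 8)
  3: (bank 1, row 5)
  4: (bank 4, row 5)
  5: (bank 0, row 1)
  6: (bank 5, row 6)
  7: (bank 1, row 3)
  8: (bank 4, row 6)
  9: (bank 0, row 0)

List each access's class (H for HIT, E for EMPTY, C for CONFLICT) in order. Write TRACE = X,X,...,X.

step 0: bank5 None->7 [EMPTY]
step 1: bank4 None->8 [EMPTY]
step 2: bank4 8->8 [HIT]
step 3: bank1 None->5 [EMPTY]
step 4: bank4 8->5 [CONFLICT]
step 5: bank0 None->1 [EMPTY]
step 6: bank5 7->6 [CONFLICT]
step 7: bank1 5->3 [CONFLICT]
step 8: bank4 5->6 [CONFLICT]
step 9: bank0 1->0 [CONFLICT]

TRACE = E,E,H,E,C,E,C,C,C,C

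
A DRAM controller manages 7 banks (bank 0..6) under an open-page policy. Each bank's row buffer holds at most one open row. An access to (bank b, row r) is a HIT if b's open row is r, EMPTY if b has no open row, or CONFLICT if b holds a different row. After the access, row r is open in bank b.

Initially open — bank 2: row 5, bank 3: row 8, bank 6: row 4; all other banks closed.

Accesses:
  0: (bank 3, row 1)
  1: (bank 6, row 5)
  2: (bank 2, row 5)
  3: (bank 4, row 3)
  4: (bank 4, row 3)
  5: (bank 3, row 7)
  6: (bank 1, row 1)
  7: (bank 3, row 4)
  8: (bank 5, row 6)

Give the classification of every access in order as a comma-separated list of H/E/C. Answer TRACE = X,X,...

TRACE = C,C,H,E,H,C,E,C,E

  [0] b3 r1: had r8 ⇒ C
  [1] b6 r5: had r4 ⇒ C
  [2] b2 r5: had r5 ⇒ H
  [3] b4 r3: no row ⇒ E
  [4] b4 r3: had r3 ⇒ H
  [5] b3 r7: had r1 ⇒ C
  [6] b1 r1: no row ⇒ E
  [7] b3 r4: had r7 ⇒ C
  [8] b5 r6: no row ⇒ E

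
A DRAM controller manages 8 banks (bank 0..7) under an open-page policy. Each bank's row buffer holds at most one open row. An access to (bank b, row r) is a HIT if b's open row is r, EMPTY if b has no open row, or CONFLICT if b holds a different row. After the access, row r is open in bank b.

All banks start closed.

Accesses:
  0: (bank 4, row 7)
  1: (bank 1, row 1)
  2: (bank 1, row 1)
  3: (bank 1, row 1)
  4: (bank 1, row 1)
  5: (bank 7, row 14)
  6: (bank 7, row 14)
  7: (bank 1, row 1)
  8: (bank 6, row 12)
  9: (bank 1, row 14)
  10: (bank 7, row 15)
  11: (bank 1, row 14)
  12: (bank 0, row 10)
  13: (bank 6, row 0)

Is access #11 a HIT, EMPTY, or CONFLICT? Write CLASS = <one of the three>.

CLASS = HIT

0: bank 4 row 7 — prev None → EMPTY
1: bank 1 row 1 — prev None → EMPTY
2: bank 1 row 1 — prev 1 → HIT
3: bank 1 row 1 — prev 1 → HIT
4: bank 1 row 1 — prev 1 → HIT
5: bank 7 row 14 — prev None → EMPTY
6: bank 7 row 14 — prev 14 → HIT
7: bank 1 row 1 — prev 1 → HIT
8: bank 6 row 12 — prev None → EMPTY
9: bank 1 row 14 — prev 1 → CONFLICT
10: bank 7 row 15 — prev 14 → CONFLICT
11: bank 1 row 14 — prev 14 → HIT
12: bank 0 row 10 — prev None → EMPTY
13: bank 6 row 0 — prev 12 → CONFLICT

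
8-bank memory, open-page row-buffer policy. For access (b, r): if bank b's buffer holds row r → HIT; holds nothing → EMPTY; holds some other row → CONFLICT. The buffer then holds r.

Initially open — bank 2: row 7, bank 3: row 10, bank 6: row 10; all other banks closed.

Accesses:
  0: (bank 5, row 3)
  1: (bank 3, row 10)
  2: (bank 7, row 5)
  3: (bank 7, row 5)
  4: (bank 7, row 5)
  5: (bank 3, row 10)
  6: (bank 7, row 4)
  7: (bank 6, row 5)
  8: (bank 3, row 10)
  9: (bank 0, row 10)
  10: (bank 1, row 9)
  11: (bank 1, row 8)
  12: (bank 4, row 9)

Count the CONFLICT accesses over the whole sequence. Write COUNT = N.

COUNT = 3

0: bank 5 row 3 — prev None → EMPTY
1: bank 3 row 10 — prev 10 → HIT
2: bank 7 row 5 — prev None → EMPTY
3: bank 7 row 5 — prev 5 → HIT
4: bank 7 row 5 — prev 5 → HIT
5: bank 3 row 10 — prev 10 → HIT
6: bank 7 row 4 — prev 5 → CONFLICT
7: bank 6 row 5 — prev 10 → CONFLICT
8: bank 3 row 10 — prev 10 → HIT
9: bank 0 row 10 — prev None → EMPTY
10: bank 1 row 9 — prev None → EMPTY
11: bank 1 row 8 — prev 9 → CONFLICT
12: bank 4 row 9 — prev None → EMPTY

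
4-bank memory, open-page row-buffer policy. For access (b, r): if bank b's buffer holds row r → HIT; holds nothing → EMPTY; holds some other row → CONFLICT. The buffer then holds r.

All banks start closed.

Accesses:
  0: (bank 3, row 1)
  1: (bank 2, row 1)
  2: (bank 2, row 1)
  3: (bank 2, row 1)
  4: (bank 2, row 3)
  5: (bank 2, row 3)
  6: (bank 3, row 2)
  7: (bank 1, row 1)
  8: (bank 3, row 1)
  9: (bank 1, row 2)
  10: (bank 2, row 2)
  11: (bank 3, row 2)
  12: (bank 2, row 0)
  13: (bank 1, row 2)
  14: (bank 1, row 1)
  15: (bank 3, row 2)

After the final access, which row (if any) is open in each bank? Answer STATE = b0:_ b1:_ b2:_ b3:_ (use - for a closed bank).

0: bank 3 row 1 — prev None → EMPTY
1: bank 2 row 1 — prev None → EMPTY
2: bank 2 row 1 — prev 1 → HIT
3: bank 2 row 1 — prev 1 → HIT
4: bank 2 row 3 — prev 1 → CONFLICT
5: bank 2 row 3 — prev 3 → HIT
6: bank 3 row 2 — prev 1 → CONFLICT
7: bank 1 row 1 — prev None → EMPTY
8: bank 3 row 1 — prev 2 → CONFLICT
9: bank 1 row 2 — prev 1 → CONFLICT
10: bank 2 row 2 — prev 3 → CONFLICT
11: bank 3 row 2 — prev 1 → CONFLICT
12: bank 2 row 0 — prev 2 → CONFLICT
13: bank 1 row 2 — prev 2 → HIT
14: bank 1 row 1 — prev 2 → CONFLICT
15: bank 3 row 2 — prev 2 → HIT

STATE = b0:- b1:1 b2:0 b3:2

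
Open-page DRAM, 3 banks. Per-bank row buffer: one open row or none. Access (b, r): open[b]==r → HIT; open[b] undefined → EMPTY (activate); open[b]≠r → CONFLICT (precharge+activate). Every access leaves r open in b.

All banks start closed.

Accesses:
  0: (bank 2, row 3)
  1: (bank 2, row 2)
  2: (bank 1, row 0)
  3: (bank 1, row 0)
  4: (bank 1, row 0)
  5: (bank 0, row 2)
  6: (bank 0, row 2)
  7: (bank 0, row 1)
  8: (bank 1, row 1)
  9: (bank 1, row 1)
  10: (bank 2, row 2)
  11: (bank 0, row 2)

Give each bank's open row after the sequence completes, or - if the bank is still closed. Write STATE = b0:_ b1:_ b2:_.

step 0: bank2 None->3 [EMPTY]
step 1: bank2 3->2 [CONFLICT]
step 2: bank1 None->0 [EMPTY]
step 3: bank1 0->0 [HIT]
step 4: bank1 0->0 [HIT]
step 5: bank0 None->2 [EMPTY]
step 6: bank0 2->2 [HIT]
step 7: bank0 2->1 [CONFLICT]
step 8: bank1 0->1 [CONFLICT]
step 9: bank1 1->1 [HIT]
step 10: bank2 2->2 [HIT]
step 11: bank0 1->2 [CONFLICT]

STATE = b0:2 b1:1 b2:2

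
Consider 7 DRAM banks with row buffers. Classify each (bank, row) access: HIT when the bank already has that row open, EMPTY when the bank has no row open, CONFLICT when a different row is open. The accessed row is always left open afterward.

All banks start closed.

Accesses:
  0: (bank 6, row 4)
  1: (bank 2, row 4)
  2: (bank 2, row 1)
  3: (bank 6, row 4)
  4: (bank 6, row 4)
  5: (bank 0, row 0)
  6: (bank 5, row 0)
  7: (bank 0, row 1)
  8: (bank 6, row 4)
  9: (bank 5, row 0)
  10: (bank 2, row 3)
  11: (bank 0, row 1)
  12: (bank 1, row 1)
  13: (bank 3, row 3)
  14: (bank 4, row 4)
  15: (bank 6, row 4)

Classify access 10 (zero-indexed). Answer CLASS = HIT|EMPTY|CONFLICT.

0: bank 6 row 4 — prev None → EMPTY
1: bank 2 row 4 — prev None → EMPTY
2: bank 2 row 1 — prev 4 → CONFLICT
3: bank 6 row 4 — prev 4 → HIT
4: bank 6 row 4 — prev 4 → HIT
5: bank 0 row 0 — prev None → EMPTY
6: bank 5 row 0 — prev None → EMPTY
7: bank 0 row 1 — prev 0 → CONFLICT
8: bank 6 row 4 — prev 4 → HIT
9: bank 5 row 0 — prev 0 → HIT
10: bank 2 row 3 — prev 1 → CONFLICT
11: bank 0 row 1 — prev 1 → HIT
12: bank 1 row 1 — prev None → EMPTY
13: bank 3 row 3 — prev None → EMPTY
14: bank 4 row 4 — prev None → EMPTY
15: bank 6 row 4 — prev 4 → HIT

CLASS = CONFLICT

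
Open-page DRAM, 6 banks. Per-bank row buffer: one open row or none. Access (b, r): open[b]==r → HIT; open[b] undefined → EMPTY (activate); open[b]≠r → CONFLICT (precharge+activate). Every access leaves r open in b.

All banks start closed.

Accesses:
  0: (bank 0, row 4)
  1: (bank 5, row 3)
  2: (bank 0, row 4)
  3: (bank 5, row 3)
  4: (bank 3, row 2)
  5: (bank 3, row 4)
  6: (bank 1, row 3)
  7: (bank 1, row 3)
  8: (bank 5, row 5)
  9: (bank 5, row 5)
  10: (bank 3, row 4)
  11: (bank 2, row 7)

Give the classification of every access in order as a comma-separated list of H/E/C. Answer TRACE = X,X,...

step 0: bank0 None->4 [EMPTY]
step 1: bank5 None->3 [EMPTY]
step 2: bank0 4->4 [HIT]
step 3: bank5 3->3 [HIT]
step 4: bank3 None->2 [EMPTY]
step 5: bank3 2->4 [CONFLICT]
step 6: bank1 None->3 [EMPTY]
step 7: bank1 3->3 [HIT]
step 8: bank5 3->5 [CONFLICT]
step 9: bank5 5->5 [HIT]
step 10: bank3 4->4 [HIT]
step 11: bank2 None->7 [EMPTY]

TRACE = E,E,H,H,E,C,E,H,C,H,H,E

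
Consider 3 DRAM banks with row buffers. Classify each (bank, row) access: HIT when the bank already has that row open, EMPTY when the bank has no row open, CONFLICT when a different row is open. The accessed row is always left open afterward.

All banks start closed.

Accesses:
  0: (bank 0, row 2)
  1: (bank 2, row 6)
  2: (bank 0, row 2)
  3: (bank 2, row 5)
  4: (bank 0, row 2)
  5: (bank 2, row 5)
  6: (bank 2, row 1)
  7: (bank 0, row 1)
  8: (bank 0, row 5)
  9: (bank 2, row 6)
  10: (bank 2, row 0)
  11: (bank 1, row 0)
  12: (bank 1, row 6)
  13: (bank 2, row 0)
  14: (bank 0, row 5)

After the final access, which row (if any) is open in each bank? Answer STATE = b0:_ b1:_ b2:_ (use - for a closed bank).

  [0] b0 r2: no row ⇒ E
  [1] b2 r6: no row ⇒ E
  [2] b0 r2: had r2 ⇒ H
  [3] b2 r5: had r6 ⇒ C
  [4] b0 r2: had r2 ⇒ H
  [5] b2 r5: had r5 ⇒ H
  [6] b2 r1: had r5 ⇒ C
  [7] b0 r1: had r2 ⇒ C
  [8] b0 r5: had r1 ⇒ C
  [9] b2 r6: had r1 ⇒ C
  [10] b2 r0: had r6 ⇒ C
  [11] b1 r0: no row ⇒ E
  [12] b1 r6: had r0 ⇒ C
  [13] b2 r0: had r0 ⇒ H
  [14] b0 r5: had r5 ⇒ H

STATE = b0:5 b1:6 b2:0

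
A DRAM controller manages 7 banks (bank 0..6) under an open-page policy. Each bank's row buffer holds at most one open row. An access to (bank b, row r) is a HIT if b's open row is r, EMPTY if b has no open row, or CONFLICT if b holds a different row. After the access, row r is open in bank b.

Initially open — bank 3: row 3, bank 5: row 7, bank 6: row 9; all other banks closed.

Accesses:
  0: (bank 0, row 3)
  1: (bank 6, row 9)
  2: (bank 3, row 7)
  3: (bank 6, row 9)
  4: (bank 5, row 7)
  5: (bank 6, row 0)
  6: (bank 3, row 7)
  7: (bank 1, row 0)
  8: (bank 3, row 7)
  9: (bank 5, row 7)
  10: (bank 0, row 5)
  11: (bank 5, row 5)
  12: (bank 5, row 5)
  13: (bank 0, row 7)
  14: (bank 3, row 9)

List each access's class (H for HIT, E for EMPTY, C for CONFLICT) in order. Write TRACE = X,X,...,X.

TRACE = E,H,C,H,H,C,H,E,H,H,C,C,H,C,C

0: bank 0 row 3 — prev None → EMPTY
1: bank 6 row 9 — prev 9 → HIT
2: bank 3 row 7 — prev 3 → CONFLICT
3: bank 6 row 9 — prev 9 → HIT
4: bank 5 row 7 — prev 7 → HIT
5: bank 6 row 0 — prev 9 → CONFLICT
6: bank 3 row 7 — prev 7 → HIT
7: bank 1 row 0 — prev None → EMPTY
8: bank 3 row 7 — prev 7 → HIT
9: bank 5 row 7 — prev 7 → HIT
10: bank 0 row 5 — prev 3 → CONFLICT
11: bank 5 row 5 — prev 7 → CONFLICT
12: bank 5 row 5 — prev 5 → HIT
13: bank 0 row 7 — prev 5 → CONFLICT
14: bank 3 row 9 — prev 7 → CONFLICT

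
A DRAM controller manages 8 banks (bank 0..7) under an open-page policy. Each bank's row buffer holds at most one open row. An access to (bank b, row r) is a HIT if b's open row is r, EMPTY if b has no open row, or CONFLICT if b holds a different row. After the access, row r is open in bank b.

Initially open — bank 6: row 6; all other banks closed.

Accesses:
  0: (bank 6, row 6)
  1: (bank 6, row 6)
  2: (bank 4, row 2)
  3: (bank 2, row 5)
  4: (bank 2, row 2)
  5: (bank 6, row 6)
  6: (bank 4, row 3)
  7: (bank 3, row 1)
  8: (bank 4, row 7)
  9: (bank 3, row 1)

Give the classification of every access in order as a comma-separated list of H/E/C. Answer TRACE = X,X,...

#0 (6,6) H  (was 6)
#1 (6,6) H  (was 6)
#2 (4,2) E
#3 (2,5) E
#4 (2,2) C  (was 5)
#5 (6,6) H  (was 6)
#6 (4,3) C  (was 2)
#7 (3,1) E
#8 (4,7) C  (was 3)
#9 (3,1) H  (was 1)

TRACE = H,H,E,E,C,H,C,E,C,H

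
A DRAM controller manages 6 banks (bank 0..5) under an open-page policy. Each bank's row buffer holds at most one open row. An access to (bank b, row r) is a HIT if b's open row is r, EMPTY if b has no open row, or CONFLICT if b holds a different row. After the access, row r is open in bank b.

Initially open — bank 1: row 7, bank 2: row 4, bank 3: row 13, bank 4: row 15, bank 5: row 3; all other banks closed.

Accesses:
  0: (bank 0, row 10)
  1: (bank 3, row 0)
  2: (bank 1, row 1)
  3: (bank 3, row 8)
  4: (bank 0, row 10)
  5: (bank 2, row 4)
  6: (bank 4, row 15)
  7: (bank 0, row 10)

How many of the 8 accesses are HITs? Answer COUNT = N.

0: bank 0 row 10 — prev None → EMPTY
1: bank 3 row 0 — prev 13 → CONFLICT
2: bank 1 row 1 — prev 7 → CONFLICT
3: bank 3 row 8 — prev 0 → CONFLICT
4: bank 0 row 10 — prev 10 → HIT
5: bank 2 row 4 — prev 4 → HIT
6: bank 4 row 15 — prev 15 → HIT
7: bank 0 row 10 — prev 10 → HIT

COUNT = 4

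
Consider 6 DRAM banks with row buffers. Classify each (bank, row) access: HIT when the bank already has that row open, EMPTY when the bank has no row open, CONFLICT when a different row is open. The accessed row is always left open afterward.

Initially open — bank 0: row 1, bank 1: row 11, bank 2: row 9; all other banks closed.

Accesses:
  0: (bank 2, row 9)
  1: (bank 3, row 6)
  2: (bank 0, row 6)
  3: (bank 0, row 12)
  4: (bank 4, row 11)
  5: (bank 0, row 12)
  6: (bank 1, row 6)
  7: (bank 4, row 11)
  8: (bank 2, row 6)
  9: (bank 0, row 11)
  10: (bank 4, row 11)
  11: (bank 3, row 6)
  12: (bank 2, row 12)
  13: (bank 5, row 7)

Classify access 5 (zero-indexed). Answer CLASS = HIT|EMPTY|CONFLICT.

0: bank 2 row 9 — prev 9 → HIT
1: bank 3 row 6 — prev None → EMPTY
2: bank 0 row 6 — prev 1 → CONFLICT
3: bank 0 row 12 — prev 6 → CONFLICT
4: bank 4 row 11 — prev None → EMPTY
5: bank 0 row 12 — prev 12 → HIT
6: bank 1 row 6 — prev 11 → CONFLICT
7: bank 4 row 11 — prev 11 → HIT
8: bank 2 row 6 — prev 9 → CONFLICT
9: bank 0 row 11 — prev 12 → CONFLICT
10: bank 4 row 11 — prev 11 → HIT
11: bank 3 row 6 — prev 6 → HIT
12: bank 2 row 12 — prev 6 → CONFLICT
13: bank 5 row 7 — prev None → EMPTY

CLASS = HIT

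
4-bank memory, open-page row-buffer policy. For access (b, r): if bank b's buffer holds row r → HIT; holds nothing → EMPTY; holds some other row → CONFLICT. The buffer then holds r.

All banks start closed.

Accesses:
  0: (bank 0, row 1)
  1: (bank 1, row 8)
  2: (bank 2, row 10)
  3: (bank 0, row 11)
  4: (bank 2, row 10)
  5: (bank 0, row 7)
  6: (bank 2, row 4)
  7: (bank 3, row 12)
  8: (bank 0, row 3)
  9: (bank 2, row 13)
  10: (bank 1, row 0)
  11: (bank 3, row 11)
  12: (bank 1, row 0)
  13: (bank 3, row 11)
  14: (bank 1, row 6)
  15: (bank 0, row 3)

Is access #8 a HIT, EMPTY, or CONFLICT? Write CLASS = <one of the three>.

0: bank 0 row 1 — prev None → EMPTY
1: bank 1 row 8 — prev None → EMPTY
2: bank 2 row 10 — prev None → EMPTY
3: bank 0 row 11 — prev 1 → CONFLICT
4: bank 2 row 10 — prev 10 → HIT
5: bank 0 row 7 — prev 11 → CONFLICT
6: bank 2 row 4 — prev 10 → CONFLICT
7: bank 3 row 12 — prev None → EMPTY
8: bank 0 row 3 — prev 7 → CONFLICT
9: bank 2 row 13 — prev 4 → CONFLICT
10: bank 1 row 0 — prev 8 → CONFLICT
11: bank 3 row 11 — prev 12 → CONFLICT
12: bank 1 row 0 — prev 0 → HIT
13: bank 3 row 11 — prev 11 → HIT
14: bank 1 row 6 — prev 0 → CONFLICT
15: bank 0 row 3 — prev 3 → HIT

CLASS = CONFLICT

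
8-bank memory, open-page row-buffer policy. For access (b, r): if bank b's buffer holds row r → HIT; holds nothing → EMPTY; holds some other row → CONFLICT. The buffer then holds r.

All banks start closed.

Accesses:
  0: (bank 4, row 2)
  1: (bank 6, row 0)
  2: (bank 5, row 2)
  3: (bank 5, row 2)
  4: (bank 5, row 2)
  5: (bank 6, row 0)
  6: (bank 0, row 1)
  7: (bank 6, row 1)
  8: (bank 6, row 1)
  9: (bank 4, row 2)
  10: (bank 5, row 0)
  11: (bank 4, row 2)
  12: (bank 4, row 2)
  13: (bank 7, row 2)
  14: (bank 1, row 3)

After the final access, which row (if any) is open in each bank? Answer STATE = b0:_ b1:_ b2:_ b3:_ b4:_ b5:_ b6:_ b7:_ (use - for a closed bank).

STATE = b0:1 b1:3 b2:- b3:- b4:2 b5:0 b6:1 b7:2

#0 (4,2) E
#1 (6,0) E
#2 (5,2) E
#3 (5,2) H  (was 2)
#4 (5,2) H  (was 2)
#5 (6,0) H  (was 0)
#6 (0,1) E
#7 (6,1) C  (was 0)
#8 (6,1) H  (was 1)
#9 (4,2) H  (was 2)
#10 (5,0) C  (was 2)
#11 (4,2) H  (was 2)
#12 (4,2) H  (was 2)
#13 (7,2) E
#14 (1,3) E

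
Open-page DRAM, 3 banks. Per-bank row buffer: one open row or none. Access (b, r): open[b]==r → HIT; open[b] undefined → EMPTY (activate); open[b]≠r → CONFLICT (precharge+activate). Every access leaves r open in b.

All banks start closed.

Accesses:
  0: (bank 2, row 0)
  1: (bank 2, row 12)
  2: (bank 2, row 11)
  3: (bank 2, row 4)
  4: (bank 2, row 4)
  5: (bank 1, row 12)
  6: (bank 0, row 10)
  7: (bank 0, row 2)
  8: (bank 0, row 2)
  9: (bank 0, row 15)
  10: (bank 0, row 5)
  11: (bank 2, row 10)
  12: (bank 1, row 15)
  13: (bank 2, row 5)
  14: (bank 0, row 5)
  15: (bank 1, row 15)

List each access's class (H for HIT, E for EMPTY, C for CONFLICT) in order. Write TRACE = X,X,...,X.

0: bank 2 row 0 — prev None → EMPTY
1: bank 2 row 12 — prev 0 → CONFLICT
2: bank 2 row 11 — prev 12 → CONFLICT
3: bank 2 row 4 — prev 11 → CONFLICT
4: bank 2 row 4 — prev 4 → HIT
5: bank 1 row 12 — prev None → EMPTY
6: bank 0 row 10 — prev None → EMPTY
7: bank 0 row 2 — prev 10 → CONFLICT
8: bank 0 row 2 — prev 2 → HIT
9: bank 0 row 15 — prev 2 → CONFLICT
10: bank 0 row 5 — prev 15 → CONFLICT
11: bank 2 row 10 — prev 4 → CONFLICT
12: bank 1 row 15 — prev 12 → CONFLICT
13: bank 2 row 5 — prev 10 → CONFLICT
14: bank 0 row 5 — prev 5 → HIT
15: bank 1 row 15 — prev 15 → HIT

TRACE = E,C,C,C,H,E,E,C,H,C,C,C,C,C,H,H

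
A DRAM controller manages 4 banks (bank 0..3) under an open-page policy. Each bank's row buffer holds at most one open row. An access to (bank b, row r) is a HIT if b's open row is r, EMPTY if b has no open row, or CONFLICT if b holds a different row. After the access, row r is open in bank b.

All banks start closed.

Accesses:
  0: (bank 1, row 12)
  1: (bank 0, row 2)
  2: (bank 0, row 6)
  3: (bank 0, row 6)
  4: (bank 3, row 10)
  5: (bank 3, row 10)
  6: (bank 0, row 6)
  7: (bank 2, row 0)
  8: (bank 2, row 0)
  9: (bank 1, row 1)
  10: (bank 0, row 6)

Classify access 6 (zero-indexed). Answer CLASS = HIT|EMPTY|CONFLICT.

CLASS = HIT

#0 (1,12) E
#1 (0,2) E
#2 (0,6) C  (was 2)
#3 (0,6) H  (was 6)
#4 (3,10) E
#5 (3,10) H  (was 10)
#6 (0,6) H  (was 6)
#7 (2,0) E
#8 (2,0) H  (was 0)
#9 (1,1) C  (was 12)
#10 (0,6) H  (was 6)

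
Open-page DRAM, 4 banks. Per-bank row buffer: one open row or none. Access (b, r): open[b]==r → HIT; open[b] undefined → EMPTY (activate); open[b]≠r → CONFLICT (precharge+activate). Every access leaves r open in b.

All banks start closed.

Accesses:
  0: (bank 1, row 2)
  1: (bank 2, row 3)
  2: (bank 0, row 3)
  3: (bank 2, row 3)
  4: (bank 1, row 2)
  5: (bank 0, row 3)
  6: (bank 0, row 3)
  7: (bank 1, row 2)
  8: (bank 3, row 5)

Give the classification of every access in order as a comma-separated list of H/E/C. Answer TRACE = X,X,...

  [0] b1 r2: no row ⇒ E
  [1] b2 r3: no row ⇒ E
  [2] b0 r3: no row ⇒ E
  [3] b2 r3: had r3 ⇒ H
  [4] b1 r2: had r2 ⇒ H
  [5] b0 r3: had r3 ⇒ H
  [6] b0 r3: had r3 ⇒ H
  [7] b1 r2: had r2 ⇒ H
  [8] b3 r5: no row ⇒ E

TRACE = E,E,E,H,H,H,H,H,E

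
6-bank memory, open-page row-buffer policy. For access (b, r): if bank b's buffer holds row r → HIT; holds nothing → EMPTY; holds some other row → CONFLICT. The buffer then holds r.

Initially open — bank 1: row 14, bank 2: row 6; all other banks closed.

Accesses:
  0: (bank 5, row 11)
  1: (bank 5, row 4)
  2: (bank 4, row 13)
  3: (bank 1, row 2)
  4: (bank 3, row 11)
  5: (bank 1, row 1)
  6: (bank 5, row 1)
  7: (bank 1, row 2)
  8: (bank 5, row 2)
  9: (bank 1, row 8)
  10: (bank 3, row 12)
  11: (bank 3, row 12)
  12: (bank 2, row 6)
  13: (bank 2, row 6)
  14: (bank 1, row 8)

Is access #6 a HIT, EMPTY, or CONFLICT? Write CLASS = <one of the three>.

CLASS = CONFLICT

step 0: bank5 None->11 [EMPTY]
step 1: bank5 11->4 [CONFLICT]
step 2: bank4 None->13 [EMPTY]
step 3: bank1 14->2 [CONFLICT]
step 4: bank3 None->11 [EMPTY]
step 5: bank1 2->1 [CONFLICT]
step 6: bank5 4->1 [CONFLICT]
step 7: bank1 1->2 [CONFLICT]
step 8: bank5 1->2 [CONFLICT]
step 9: bank1 2->8 [CONFLICT]
step 10: bank3 11->12 [CONFLICT]
step 11: bank3 12->12 [HIT]
step 12: bank2 6->6 [HIT]
step 13: bank2 6->6 [HIT]
step 14: bank1 8->8 [HIT]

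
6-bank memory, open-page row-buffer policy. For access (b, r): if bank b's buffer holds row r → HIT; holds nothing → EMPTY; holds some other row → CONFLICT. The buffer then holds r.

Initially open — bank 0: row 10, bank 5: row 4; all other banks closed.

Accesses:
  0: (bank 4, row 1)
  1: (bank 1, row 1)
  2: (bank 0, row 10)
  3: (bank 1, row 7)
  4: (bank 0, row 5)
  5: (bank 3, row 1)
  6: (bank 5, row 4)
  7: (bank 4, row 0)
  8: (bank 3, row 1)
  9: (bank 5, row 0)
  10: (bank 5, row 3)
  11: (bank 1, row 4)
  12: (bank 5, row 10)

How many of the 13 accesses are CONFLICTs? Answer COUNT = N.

  [0] b4 r1: no row ⇒ E
  [1] b1 r1: no row ⇒ E
  [2] b0 r10: had r10 ⇒ H
  [3] b1 r7: had r1 ⇒ C
  [4] b0 r5: had r10 ⇒ C
  [5] b3 r1: no row ⇒ E
  [6] b5 r4: had r4 ⇒ H
  [7] b4 r0: had r1 ⇒ C
  [8] b3 r1: had r1 ⇒ H
  [9] b5 r0: had r4 ⇒ C
  [10] b5 r3: had r0 ⇒ C
  [11] b1 r4: had r7 ⇒ C
  [12] b5 r10: had r3 ⇒ C

COUNT = 7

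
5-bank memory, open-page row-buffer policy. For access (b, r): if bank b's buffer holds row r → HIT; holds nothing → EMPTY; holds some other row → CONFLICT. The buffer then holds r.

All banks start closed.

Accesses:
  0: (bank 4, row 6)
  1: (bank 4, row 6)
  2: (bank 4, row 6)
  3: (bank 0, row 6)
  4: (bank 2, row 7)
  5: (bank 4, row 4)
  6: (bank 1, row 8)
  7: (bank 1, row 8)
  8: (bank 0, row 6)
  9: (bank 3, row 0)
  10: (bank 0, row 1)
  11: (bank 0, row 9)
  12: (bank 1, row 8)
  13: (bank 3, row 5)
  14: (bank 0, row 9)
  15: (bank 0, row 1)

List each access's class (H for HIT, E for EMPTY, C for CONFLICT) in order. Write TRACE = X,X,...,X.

TRACE = E,H,H,E,E,C,E,H,H,E,C,C,H,C,H,C

0: bank 4 row 6 — prev None → EMPTY
1: bank 4 row 6 — prev 6 → HIT
2: bank 4 row 6 — prev 6 → HIT
3: bank 0 row 6 — prev None → EMPTY
4: bank 2 row 7 — prev None → EMPTY
5: bank 4 row 4 — prev 6 → CONFLICT
6: bank 1 row 8 — prev None → EMPTY
7: bank 1 row 8 — prev 8 → HIT
8: bank 0 row 6 — prev 6 → HIT
9: bank 3 row 0 — prev None → EMPTY
10: bank 0 row 1 — prev 6 → CONFLICT
11: bank 0 row 9 — prev 1 → CONFLICT
12: bank 1 row 8 — prev 8 → HIT
13: bank 3 row 5 — prev 0 → CONFLICT
14: bank 0 row 9 — prev 9 → HIT
15: bank 0 row 1 — prev 9 → CONFLICT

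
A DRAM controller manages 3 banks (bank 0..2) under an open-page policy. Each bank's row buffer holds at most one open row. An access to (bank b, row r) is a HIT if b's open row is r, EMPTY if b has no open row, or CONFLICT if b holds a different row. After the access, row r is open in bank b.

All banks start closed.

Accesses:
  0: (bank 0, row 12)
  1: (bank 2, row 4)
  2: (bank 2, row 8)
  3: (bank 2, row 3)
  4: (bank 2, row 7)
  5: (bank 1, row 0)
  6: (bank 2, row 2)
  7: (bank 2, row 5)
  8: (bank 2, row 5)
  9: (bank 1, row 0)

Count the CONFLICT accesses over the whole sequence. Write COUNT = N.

COUNT = 5

0: bank 0 row 12 — prev None → EMPTY
1: bank 2 row 4 — prev None → EMPTY
2: bank 2 row 8 — prev 4 → CONFLICT
3: bank 2 row 3 — prev 8 → CONFLICT
4: bank 2 row 7 — prev 3 → CONFLICT
5: bank 1 row 0 — prev None → EMPTY
6: bank 2 row 2 — prev 7 → CONFLICT
7: bank 2 row 5 — prev 2 → CONFLICT
8: bank 2 row 5 — prev 5 → HIT
9: bank 1 row 0 — prev 0 → HIT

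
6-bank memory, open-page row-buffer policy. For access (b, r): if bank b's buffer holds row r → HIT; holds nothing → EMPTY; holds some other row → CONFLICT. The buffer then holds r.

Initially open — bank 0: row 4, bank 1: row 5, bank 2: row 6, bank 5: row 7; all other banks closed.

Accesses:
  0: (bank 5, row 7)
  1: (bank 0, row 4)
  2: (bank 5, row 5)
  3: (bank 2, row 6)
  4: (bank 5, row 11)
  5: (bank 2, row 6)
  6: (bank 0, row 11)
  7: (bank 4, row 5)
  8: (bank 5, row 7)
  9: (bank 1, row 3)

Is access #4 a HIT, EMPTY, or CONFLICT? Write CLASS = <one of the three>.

CLASS = CONFLICT

0: bank 5 row 7 — prev 7 → HIT
1: bank 0 row 4 — prev 4 → HIT
2: bank 5 row 5 — prev 7 → CONFLICT
3: bank 2 row 6 — prev 6 → HIT
4: bank 5 row 11 — prev 5 → CONFLICT
5: bank 2 row 6 — prev 6 → HIT
6: bank 0 row 11 — prev 4 → CONFLICT
7: bank 4 row 5 — prev None → EMPTY
8: bank 5 row 7 — prev 11 → CONFLICT
9: bank 1 row 3 — prev 5 → CONFLICT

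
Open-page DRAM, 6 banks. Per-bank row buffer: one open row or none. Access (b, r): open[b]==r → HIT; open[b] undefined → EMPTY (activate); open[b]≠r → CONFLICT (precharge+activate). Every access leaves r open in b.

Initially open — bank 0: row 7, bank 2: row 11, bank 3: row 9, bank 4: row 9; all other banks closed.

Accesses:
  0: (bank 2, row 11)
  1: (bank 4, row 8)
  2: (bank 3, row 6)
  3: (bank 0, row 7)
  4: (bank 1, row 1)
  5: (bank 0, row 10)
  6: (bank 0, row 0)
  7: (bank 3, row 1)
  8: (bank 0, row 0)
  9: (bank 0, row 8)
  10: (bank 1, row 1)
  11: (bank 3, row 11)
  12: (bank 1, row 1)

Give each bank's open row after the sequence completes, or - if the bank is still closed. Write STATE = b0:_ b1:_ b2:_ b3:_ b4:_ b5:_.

STATE = b0:8 b1:1 b2:11 b3:11 b4:8 b5:-

  [0] b2 r11: had r11 ⇒ H
  [1] b4 r8: had r9 ⇒ C
  [2] b3 r6: had r9 ⇒ C
  [3] b0 r7: had r7 ⇒ H
  [4] b1 r1: no row ⇒ E
  [5] b0 r10: had r7 ⇒ C
  [6] b0 r0: had r10 ⇒ C
  [7] b3 r1: had r6 ⇒ C
  [8] b0 r0: had r0 ⇒ H
  [9] b0 r8: had r0 ⇒ C
  [10] b1 r1: had r1 ⇒ H
  [11] b3 r11: had r1 ⇒ C
  [12] b1 r1: had r1 ⇒ H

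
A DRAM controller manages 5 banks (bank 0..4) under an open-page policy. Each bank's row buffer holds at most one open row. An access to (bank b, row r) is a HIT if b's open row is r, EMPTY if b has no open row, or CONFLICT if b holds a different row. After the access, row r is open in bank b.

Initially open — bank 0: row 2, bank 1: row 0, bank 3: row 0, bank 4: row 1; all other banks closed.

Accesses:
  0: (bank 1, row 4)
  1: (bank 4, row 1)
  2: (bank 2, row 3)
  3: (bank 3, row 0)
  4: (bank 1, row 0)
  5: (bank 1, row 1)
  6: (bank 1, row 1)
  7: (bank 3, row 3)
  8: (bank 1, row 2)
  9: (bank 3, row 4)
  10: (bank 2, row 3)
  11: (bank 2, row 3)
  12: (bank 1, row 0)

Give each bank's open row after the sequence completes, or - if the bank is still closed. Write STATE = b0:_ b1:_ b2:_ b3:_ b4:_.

STATE = b0:2 b1:0 b2:3 b3:4 b4:1

  [0] b1 r4: had r0 ⇒ C
  [1] b4 r1: had r1 ⇒ H
  [2] b2 r3: no row ⇒ E
  [3] b3 r0: had r0 ⇒ H
  [4] b1 r0: had r4 ⇒ C
  [5] b1 r1: had r0 ⇒ C
  [6] b1 r1: had r1 ⇒ H
  [7] b3 r3: had r0 ⇒ C
  [8] b1 r2: had r1 ⇒ C
  [9] b3 r4: had r3 ⇒ C
  [10] b2 r3: had r3 ⇒ H
  [11] b2 r3: had r3 ⇒ H
  [12] b1 r0: had r2 ⇒ C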